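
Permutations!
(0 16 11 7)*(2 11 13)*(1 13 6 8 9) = [16, 13, 11, 3, 4, 5, 8, 0, 9, 1, 10, 7, 12, 2, 14, 15, 6] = (0 16 6 8 9 1 13 2 11 7)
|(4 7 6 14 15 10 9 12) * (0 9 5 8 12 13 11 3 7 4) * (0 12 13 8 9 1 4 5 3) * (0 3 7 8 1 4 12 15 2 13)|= 16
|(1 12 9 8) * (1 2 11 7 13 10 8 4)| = |(1 12 9 4)(2 11 7 13 10 8)| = 12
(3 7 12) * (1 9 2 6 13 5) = [0, 9, 6, 7, 4, 1, 13, 12, 8, 2, 10, 11, 3, 5] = (1 9 2 6 13 5)(3 7 12)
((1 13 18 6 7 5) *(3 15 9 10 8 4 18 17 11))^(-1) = ((1 13 17 11 3 15 9 10 8 4 18 6 7 5))^(-1) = (1 5 7 6 18 4 8 10 9 15 3 11 17 13)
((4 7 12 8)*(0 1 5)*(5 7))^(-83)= (0 1 7 12 8 4 5)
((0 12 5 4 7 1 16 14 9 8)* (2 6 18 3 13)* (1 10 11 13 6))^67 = ((0 12 5 4 7 10 11 13 2 1 16 14 9 8)(3 6 18))^67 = (0 14 2 10 5 8 16 13 7 12 9 1 11 4)(3 6 18)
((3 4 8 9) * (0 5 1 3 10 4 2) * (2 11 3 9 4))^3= (0 9)(1 2)(3 11)(4 8)(5 10)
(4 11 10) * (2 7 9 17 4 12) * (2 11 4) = (2 7 9 17)(10 12 11) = [0, 1, 7, 3, 4, 5, 6, 9, 8, 17, 12, 10, 11, 13, 14, 15, 16, 2]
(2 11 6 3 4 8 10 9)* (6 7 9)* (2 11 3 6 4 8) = (2 3 8 10 4)(7 9 11) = [0, 1, 3, 8, 2, 5, 6, 9, 10, 11, 4, 7]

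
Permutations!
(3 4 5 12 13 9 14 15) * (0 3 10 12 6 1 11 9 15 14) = (0 3 4 5 6 1 11 9)(10 12 13 15) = [3, 11, 2, 4, 5, 6, 1, 7, 8, 0, 12, 9, 13, 15, 14, 10]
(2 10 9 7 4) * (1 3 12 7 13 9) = (1 3 12 7 4 2 10)(9 13) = [0, 3, 10, 12, 2, 5, 6, 4, 8, 13, 1, 11, 7, 9]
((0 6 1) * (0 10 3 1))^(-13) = (0 6)(1 3 10)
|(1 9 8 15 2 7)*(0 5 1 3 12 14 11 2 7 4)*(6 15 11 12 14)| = 24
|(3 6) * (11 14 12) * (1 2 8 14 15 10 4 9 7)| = 22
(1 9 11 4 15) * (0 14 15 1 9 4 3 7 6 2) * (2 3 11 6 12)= (0 14 15 9 6 3 7 12 2)(1 4)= [14, 4, 0, 7, 1, 5, 3, 12, 8, 6, 10, 11, 2, 13, 15, 9]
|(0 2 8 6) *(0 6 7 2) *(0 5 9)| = 3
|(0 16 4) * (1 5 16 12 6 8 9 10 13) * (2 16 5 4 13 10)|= |(0 12 6 8 9 2 16 13 1 4)|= 10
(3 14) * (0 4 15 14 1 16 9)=(0 4 15 14 3 1 16 9)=[4, 16, 2, 1, 15, 5, 6, 7, 8, 0, 10, 11, 12, 13, 3, 14, 9]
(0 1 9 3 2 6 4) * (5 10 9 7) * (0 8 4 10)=(0 1 7 5)(2 6 10 9 3)(4 8)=[1, 7, 6, 2, 8, 0, 10, 5, 4, 3, 9]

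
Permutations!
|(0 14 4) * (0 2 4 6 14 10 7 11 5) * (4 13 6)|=5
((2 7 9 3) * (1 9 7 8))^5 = (9)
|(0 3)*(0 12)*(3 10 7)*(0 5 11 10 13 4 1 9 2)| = 6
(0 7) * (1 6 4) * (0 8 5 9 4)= [7, 6, 2, 3, 1, 9, 0, 8, 5, 4]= (0 7 8 5 9 4 1 6)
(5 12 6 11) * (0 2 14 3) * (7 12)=(0 2 14 3)(5 7 12 6 11)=[2, 1, 14, 0, 4, 7, 11, 12, 8, 9, 10, 5, 6, 13, 3]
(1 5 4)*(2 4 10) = (1 5 10 2 4) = [0, 5, 4, 3, 1, 10, 6, 7, 8, 9, 2]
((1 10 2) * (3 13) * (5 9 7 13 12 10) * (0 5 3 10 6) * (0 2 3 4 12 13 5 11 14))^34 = (0 11 14)(1 2 6 12 4)(3 13 10)(5 9 7)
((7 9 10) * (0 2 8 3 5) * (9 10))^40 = ((0 2 8 3 5)(7 10))^40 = (10)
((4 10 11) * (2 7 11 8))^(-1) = (2 8 10 4 11 7)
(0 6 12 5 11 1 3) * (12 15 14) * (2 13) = [6, 3, 13, 0, 4, 11, 15, 7, 8, 9, 10, 1, 5, 2, 12, 14] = (0 6 15 14 12 5 11 1 3)(2 13)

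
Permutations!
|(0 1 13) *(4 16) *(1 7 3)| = |(0 7 3 1 13)(4 16)| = 10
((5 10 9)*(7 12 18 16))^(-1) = ((5 10 9)(7 12 18 16))^(-1) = (5 9 10)(7 16 18 12)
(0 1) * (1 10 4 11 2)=(0 10 4 11 2 1)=[10, 0, 1, 3, 11, 5, 6, 7, 8, 9, 4, 2]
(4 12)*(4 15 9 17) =(4 12 15 9 17) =[0, 1, 2, 3, 12, 5, 6, 7, 8, 17, 10, 11, 15, 13, 14, 9, 16, 4]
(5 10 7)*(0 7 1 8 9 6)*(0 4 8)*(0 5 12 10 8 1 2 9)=[7, 5, 9, 3, 1, 8, 4, 12, 0, 6, 2, 11, 10]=(0 7 12 10 2 9 6 4 1 5 8)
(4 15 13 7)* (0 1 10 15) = (0 1 10 15 13 7 4) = [1, 10, 2, 3, 0, 5, 6, 4, 8, 9, 15, 11, 12, 7, 14, 13]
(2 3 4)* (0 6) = (0 6)(2 3 4) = [6, 1, 3, 4, 2, 5, 0]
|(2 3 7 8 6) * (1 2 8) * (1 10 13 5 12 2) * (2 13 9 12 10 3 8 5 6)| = |(2 8)(3 7)(5 10 9 12 13 6)| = 6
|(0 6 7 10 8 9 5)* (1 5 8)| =6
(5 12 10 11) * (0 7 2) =[7, 1, 0, 3, 4, 12, 6, 2, 8, 9, 11, 5, 10] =(0 7 2)(5 12 10 11)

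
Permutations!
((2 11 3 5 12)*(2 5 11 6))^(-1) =(2 6)(3 11)(5 12)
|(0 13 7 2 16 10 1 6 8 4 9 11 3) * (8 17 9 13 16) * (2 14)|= |(0 16 10 1 6 17 9 11 3)(2 8 4 13 7 14)|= 18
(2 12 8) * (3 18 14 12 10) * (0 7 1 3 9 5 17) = (0 7 1 3 18 14 12 8 2 10 9 5 17) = [7, 3, 10, 18, 4, 17, 6, 1, 2, 5, 9, 11, 8, 13, 12, 15, 16, 0, 14]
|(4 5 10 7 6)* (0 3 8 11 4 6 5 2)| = 6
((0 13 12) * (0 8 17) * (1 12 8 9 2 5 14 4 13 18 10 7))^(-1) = ((0 18 10 7 1 12 9 2 5 14 4 13 8 17))^(-1) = (0 17 8 13 4 14 5 2 9 12 1 7 10 18)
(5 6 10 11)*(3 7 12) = (3 7 12)(5 6 10 11) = [0, 1, 2, 7, 4, 6, 10, 12, 8, 9, 11, 5, 3]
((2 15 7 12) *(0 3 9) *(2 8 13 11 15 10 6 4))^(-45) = (2 4 6 10)(7 13)(8 15)(11 12)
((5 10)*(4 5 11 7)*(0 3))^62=((0 3)(4 5 10 11 7))^62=(4 10 7 5 11)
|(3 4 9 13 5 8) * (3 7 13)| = |(3 4 9)(5 8 7 13)| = 12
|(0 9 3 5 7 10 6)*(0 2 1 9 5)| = 9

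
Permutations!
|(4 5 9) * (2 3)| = 6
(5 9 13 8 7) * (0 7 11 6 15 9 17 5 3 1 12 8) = (0 7 3 1 12 8 11 6 15 9 13)(5 17) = [7, 12, 2, 1, 4, 17, 15, 3, 11, 13, 10, 6, 8, 0, 14, 9, 16, 5]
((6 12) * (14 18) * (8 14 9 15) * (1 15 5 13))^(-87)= (1 15 8 14 18 9 5 13)(6 12)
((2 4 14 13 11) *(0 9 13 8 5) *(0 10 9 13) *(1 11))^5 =(0 4 9 2 10 11 5 1 8 13 14)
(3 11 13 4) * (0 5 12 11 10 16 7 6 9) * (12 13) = (0 5 13 4 3 10 16 7 6 9)(11 12) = [5, 1, 2, 10, 3, 13, 9, 6, 8, 0, 16, 12, 11, 4, 14, 15, 7]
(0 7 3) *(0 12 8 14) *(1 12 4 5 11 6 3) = (0 7 1 12 8 14)(3 4 5 11 6) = [7, 12, 2, 4, 5, 11, 3, 1, 14, 9, 10, 6, 8, 13, 0]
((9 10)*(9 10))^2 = ((10))^2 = (10)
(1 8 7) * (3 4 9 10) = [0, 8, 2, 4, 9, 5, 6, 1, 7, 10, 3] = (1 8 7)(3 4 9 10)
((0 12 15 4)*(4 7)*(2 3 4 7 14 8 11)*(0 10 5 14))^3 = (15)(2 10 8 3 5 11 4 14)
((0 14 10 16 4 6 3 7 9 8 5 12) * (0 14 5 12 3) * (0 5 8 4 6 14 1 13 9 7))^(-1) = (0 3 5 6 16 10 14 4 9 13 1 12 8)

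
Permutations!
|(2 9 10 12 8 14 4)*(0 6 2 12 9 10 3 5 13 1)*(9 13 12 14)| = |(0 6 2 10 13 1)(3 5 12 8 9)(4 14)| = 30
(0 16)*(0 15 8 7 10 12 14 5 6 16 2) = (0 2)(5 6 16 15 8 7 10 12 14) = [2, 1, 0, 3, 4, 6, 16, 10, 7, 9, 12, 11, 14, 13, 5, 8, 15]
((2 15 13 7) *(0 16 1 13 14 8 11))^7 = (0 14 7 16 8 2 1 11 15 13)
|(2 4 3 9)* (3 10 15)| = |(2 4 10 15 3 9)| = 6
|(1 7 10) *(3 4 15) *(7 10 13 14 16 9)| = |(1 10)(3 4 15)(7 13 14 16 9)| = 30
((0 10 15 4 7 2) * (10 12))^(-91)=((0 12 10 15 4 7 2))^(-91)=(15)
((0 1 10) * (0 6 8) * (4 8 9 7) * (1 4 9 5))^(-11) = (0 4 8)(1 10 6 5)(7 9)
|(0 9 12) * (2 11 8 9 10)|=7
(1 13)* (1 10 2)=(1 13 10 2)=[0, 13, 1, 3, 4, 5, 6, 7, 8, 9, 2, 11, 12, 10]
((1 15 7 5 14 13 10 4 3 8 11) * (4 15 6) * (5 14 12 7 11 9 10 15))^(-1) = ((1 6 4 3 8 9 10 5 12 7 14 13 15 11))^(-1) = (1 11 15 13 14 7 12 5 10 9 8 3 4 6)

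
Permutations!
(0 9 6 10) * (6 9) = (0 6 10) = [6, 1, 2, 3, 4, 5, 10, 7, 8, 9, 0]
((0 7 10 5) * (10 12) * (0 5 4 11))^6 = ((0 7 12 10 4 11))^6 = (12)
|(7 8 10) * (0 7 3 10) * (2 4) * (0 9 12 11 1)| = 14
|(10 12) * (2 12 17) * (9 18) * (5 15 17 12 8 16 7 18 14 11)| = 22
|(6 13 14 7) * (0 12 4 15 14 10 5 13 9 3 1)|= 30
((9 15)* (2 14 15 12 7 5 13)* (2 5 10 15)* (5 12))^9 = ((2 14)(5 13 12 7 10 15 9))^9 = (2 14)(5 12 10 9 13 7 15)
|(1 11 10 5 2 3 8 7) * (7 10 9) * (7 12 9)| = 30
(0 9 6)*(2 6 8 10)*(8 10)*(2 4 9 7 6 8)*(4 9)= (0 7 6)(2 8)(9 10)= [7, 1, 8, 3, 4, 5, 0, 6, 2, 10, 9]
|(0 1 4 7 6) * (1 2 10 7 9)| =|(0 2 10 7 6)(1 4 9)| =15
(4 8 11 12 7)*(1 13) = [0, 13, 2, 3, 8, 5, 6, 4, 11, 9, 10, 12, 7, 1] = (1 13)(4 8 11 12 7)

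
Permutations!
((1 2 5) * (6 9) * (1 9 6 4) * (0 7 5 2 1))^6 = (0 7 5 9 4)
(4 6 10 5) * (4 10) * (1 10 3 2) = (1 10 5 3 2)(4 6) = [0, 10, 1, 2, 6, 3, 4, 7, 8, 9, 5]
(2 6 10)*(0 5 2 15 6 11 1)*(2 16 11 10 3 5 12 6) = (0 12 6 3 5 16 11 1)(2 10 15) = [12, 0, 10, 5, 4, 16, 3, 7, 8, 9, 15, 1, 6, 13, 14, 2, 11]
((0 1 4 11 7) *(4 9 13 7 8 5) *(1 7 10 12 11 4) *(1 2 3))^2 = ((0 7)(1 9 13 10 12 11 8 5 2 3))^2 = (1 13 12 8 2)(3 9 10 11 5)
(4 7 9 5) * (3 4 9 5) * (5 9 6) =(3 4 7 9)(5 6) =[0, 1, 2, 4, 7, 6, 5, 9, 8, 3]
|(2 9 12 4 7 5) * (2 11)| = 7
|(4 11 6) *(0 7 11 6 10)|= 4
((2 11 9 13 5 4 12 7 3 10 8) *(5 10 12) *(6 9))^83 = ((2 11 6 9 13 10 8)(3 12 7)(4 5))^83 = (2 8 10 13 9 6 11)(3 7 12)(4 5)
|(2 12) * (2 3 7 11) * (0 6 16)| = |(0 6 16)(2 12 3 7 11)| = 15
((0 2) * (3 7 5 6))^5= ((0 2)(3 7 5 6))^5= (0 2)(3 7 5 6)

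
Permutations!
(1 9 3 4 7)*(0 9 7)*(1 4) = (0 9 3 1 7 4) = [9, 7, 2, 1, 0, 5, 6, 4, 8, 3]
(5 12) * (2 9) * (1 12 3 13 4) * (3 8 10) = [0, 12, 9, 13, 1, 8, 6, 7, 10, 2, 3, 11, 5, 4] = (1 12 5 8 10 3 13 4)(2 9)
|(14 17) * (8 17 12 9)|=5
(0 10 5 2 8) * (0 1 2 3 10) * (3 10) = (1 2 8)(5 10) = [0, 2, 8, 3, 4, 10, 6, 7, 1, 9, 5]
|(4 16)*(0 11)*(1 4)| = 6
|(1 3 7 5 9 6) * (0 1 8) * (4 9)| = |(0 1 3 7 5 4 9 6 8)| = 9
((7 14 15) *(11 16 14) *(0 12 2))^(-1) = (0 2 12)(7 15 14 16 11)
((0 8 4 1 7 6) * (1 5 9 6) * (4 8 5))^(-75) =(0 5 9 6)(1 7)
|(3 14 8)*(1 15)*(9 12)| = 6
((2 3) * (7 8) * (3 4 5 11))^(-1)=((2 4 5 11 3)(7 8))^(-1)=(2 3 11 5 4)(7 8)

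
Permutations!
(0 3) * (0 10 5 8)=(0 3 10 5 8)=[3, 1, 2, 10, 4, 8, 6, 7, 0, 9, 5]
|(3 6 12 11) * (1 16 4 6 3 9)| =7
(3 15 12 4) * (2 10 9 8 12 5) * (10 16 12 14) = (2 16 12 4 3 15 5)(8 14 10 9) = [0, 1, 16, 15, 3, 2, 6, 7, 14, 8, 9, 11, 4, 13, 10, 5, 12]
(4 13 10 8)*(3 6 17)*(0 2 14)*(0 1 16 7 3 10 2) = (1 16 7 3 6 17 10 8 4 13 2 14) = [0, 16, 14, 6, 13, 5, 17, 3, 4, 9, 8, 11, 12, 2, 1, 15, 7, 10]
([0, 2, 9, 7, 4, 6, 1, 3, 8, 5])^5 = (9)(3 7)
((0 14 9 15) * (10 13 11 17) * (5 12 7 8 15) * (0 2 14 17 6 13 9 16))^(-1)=(0 16 14 2 15 8 7 12 5 9 10 17)(6 11 13)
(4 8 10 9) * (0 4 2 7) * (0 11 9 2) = (0 4 8 10 2 7 11 9) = [4, 1, 7, 3, 8, 5, 6, 11, 10, 0, 2, 9]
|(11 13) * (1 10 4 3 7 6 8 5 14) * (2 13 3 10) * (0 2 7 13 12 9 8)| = 30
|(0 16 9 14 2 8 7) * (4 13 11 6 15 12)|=|(0 16 9 14 2 8 7)(4 13 11 6 15 12)|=42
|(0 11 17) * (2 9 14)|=|(0 11 17)(2 9 14)|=3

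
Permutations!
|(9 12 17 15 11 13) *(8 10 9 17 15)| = 8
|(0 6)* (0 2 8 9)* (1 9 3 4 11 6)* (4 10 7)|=24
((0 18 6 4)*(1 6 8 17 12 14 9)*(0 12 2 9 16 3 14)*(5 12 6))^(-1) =((0 18 8 17 2 9 1 5 12)(3 14 16)(4 6))^(-1) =(0 12 5 1 9 2 17 8 18)(3 16 14)(4 6)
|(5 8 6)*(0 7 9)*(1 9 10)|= 15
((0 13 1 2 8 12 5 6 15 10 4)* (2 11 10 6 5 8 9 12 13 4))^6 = ((0 4)(1 11 10 2 9 12 8 13)(6 15))^6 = (15)(1 8 9 10)(2 11 13 12)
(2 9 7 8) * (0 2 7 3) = (0 2 9 3)(7 8) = [2, 1, 9, 0, 4, 5, 6, 8, 7, 3]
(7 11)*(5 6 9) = (5 6 9)(7 11) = [0, 1, 2, 3, 4, 6, 9, 11, 8, 5, 10, 7]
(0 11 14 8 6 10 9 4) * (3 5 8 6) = [11, 1, 2, 5, 0, 8, 10, 7, 3, 4, 9, 14, 12, 13, 6] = (0 11 14 6 10 9 4)(3 5 8)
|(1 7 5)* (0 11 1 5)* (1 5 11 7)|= 2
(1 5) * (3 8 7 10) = [0, 5, 2, 8, 4, 1, 6, 10, 7, 9, 3] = (1 5)(3 8 7 10)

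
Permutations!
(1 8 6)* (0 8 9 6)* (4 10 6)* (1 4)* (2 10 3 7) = [8, 9, 10, 7, 3, 5, 4, 2, 0, 1, 6] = (0 8)(1 9)(2 10 6 4 3 7)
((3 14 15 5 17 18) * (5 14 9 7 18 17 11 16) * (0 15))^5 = (0 14 15)(3 9 7 18)(5 16 11)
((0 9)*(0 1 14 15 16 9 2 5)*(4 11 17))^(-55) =((0 2 5)(1 14 15 16 9)(4 11 17))^(-55) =(0 5 2)(4 17 11)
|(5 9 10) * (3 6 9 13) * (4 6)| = 7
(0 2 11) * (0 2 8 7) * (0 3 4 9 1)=[8, 0, 11, 4, 9, 5, 6, 3, 7, 1, 10, 2]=(0 8 7 3 4 9 1)(2 11)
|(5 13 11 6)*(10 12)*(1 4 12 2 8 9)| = 28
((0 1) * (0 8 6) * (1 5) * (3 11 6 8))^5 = ((0 5 1 3 11 6))^5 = (0 6 11 3 1 5)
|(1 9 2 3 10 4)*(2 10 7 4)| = 7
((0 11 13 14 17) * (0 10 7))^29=(0 11 13 14 17 10 7)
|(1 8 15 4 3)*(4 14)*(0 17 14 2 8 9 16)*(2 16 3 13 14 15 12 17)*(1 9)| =|(0 2 8 12 17 15 16)(3 9)(4 13 14)| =42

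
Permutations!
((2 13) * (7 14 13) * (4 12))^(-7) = (2 7 14 13)(4 12)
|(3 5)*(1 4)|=|(1 4)(3 5)|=2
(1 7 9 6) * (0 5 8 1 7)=(0 5 8 1)(6 7 9)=[5, 0, 2, 3, 4, 8, 7, 9, 1, 6]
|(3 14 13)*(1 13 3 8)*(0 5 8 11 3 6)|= |(0 5 8 1 13 11 3 14 6)|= 9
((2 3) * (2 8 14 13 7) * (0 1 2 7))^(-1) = (0 13 14 8 3 2 1)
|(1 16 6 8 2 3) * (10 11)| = 6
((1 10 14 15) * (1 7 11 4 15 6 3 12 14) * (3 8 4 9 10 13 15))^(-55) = ((1 13 15 7 11 9 10)(3 12 14 6 8 4))^(-55) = (1 13 15 7 11 9 10)(3 4 8 6 14 12)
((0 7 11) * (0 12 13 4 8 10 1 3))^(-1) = (0 3 1 10 8 4 13 12 11 7)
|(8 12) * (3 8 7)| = |(3 8 12 7)| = 4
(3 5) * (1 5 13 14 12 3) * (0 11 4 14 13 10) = (0 11 4 14 12 3 10)(1 5) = [11, 5, 2, 10, 14, 1, 6, 7, 8, 9, 0, 4, 3, 13, 12]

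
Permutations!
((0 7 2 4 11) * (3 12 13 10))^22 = ((0 7 2 4 11)(3 12 13 10))^22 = (0 2 11 7 4)(3 13)(10 12)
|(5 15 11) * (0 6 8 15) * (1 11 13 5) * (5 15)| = |(0 6 8 5)(1 11)(13 15)| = 4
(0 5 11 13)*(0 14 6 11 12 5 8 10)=(0 8 10)(5 12)(6 11 13 14)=[8, 1, 2, 3, 4, 12, 11, 7, 10, 9, 0, 13, 5, 14, 6]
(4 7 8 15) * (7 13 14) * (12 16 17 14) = (4 13 12 16 17 14 7 8 15) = [0, 1, 2, 3, 13, 5, 6, 8, 15, 9, 10, 11, 16, 12, 7, 4, 17, 14]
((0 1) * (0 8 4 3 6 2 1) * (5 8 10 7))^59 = (1 4 10 3 7 6 5 2 8)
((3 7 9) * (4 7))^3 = ((3 4 7 9))^3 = (3 9 7 4)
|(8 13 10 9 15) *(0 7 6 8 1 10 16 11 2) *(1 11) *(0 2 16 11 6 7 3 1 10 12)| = 8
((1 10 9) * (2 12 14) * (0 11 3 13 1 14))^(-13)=(0 14 1 11 2 10 3 12 9 13)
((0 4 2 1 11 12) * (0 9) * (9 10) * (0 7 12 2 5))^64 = ((0 4 5)(1 11 2)(7 12 10 9))^64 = (12)(0 4 5)(1 11 2)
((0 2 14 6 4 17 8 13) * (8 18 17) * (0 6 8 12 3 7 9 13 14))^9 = ((0 2)(3 7 9 13 6 4 12)(8 14)(17 18))^9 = (0 2)(3 9 6 12 7 13 4)(8 14)(17 18)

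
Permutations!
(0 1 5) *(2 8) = (0 1 5)(2 8) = [1, 5, 8, 3, 4, 0, 6, 7, 2]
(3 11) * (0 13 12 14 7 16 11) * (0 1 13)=(1 13 12 14 7 16 11 3)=[0, 13, 2, 1, 4, 5, 6, 16, 8, 9, 10, 3, 14, 12, 7, 15, 11]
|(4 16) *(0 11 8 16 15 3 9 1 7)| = |(0 11 8 16 4 15 3 9 1 7)| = 10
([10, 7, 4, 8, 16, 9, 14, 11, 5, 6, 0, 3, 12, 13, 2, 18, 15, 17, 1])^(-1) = (0 10)(1 18 15 16 4 2 14 6 9 5 8 3 11 7)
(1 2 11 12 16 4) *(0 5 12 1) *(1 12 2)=(0 5 2 11 12 16 4)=[5, 1, 11, 3, 0, 2, 6, 7, 8, 9, 10, 12, 16, 13, 14, 15, 4]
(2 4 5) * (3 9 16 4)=(2 3 9 16 4 5)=[0, 1, 3, 9, 5, 2, 6, 7, 8, 16, 10, 11, 12, 13, 14, 15, 4]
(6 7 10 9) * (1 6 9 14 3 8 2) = (1 6 7 10 14 3 8 2) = [0, 6, 1, 8, 4, 5, 7, 10, 2, 9, 14, 11, 12, 13, 3]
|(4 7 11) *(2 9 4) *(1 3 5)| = |(1 3 5)(2 9 4 7 11)| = 15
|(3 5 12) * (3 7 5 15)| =6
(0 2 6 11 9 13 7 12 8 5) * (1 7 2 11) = (0 11 9 13 2 6 1 7 12 8 5) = [11, 7, 6, 3, 4, 0, 1, 12, 5, 13, 10, 9, 8, 2]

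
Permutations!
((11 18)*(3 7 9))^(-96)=(18)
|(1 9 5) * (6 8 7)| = 3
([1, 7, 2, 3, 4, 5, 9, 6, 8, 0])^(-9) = [1, 7, 2, 3, 4, 5, 9, 6, 8, 0]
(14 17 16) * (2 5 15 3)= (2 5 15 3)(14 17 16)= [0, 1, 5, 2, 4, 15, 6, 7, 8, 9, 10, 11, 12, 13, 17, 3, 14, 16]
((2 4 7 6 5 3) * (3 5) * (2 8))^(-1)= (2 8 3 6 7 4)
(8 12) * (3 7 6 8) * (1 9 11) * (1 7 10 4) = (1 9 11 7 6 8 12 3 10 4) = [0, 9, 2, 10, 1, 5, 8, 6, 12, 11, 4, 7, 3]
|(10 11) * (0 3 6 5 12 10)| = 7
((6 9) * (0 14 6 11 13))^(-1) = (0 13 11 9 6 14)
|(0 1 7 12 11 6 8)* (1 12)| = 10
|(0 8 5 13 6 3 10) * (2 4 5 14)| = |(0 8 14 2 4 5 13 6 3 10)| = 10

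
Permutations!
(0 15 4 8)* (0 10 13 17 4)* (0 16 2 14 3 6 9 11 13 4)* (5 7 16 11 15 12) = (0 12 5 7 16 2 14 3 6 9 15 11 13 17)(4 8 10) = [12, 1, 14, 6, 8, 7, 9, 16, 10, 15, 4, 13, 5, 17, 3, 11, 2, 0]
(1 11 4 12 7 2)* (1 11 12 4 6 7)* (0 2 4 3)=(0 2 11 6 7 4 3)(1 12)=[2, 12, 11, 0, 3, 5, 7, 4, 8, 9, 10, 6, 1]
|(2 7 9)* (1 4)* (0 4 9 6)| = |(0 4 1 9 2 7 6)| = 7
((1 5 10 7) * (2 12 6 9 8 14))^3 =(1 7 10 5)(2 9)(6 14)(8 12)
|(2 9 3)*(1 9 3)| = 2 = |(1 9)(2 3)|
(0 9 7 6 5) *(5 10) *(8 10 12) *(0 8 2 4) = (0 9 7 6 12 2 4)(5 8 10) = [9, 1, 4, 3, 0, 8, 12, 6, 10, 7, 5, 11, 2]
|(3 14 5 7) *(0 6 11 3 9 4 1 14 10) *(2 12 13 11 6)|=|(0 2 12 13 11 3 10)(1 14 5 7 9 4)|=42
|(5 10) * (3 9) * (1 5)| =6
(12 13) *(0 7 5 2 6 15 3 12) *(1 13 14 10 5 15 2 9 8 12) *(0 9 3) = (0 7 15)(1 13 9 8 12 14 10 5 3)(2 6) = [7, 13, 6, 1, 4, 3, 2, 15, 12, 8, 5, 11, 14, 9, 10, 0]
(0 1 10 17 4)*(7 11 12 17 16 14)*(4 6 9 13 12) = (0 1 10 16 14 7 11 4)(6 9 13 12 17) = [1, 10, 2, 3, 0, 5, 9, 11, 8, 13, 16, 4, 17, 12, 7, 15, 14, 6]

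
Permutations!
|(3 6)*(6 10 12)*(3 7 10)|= 4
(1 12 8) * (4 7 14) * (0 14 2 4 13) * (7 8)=(0 14 13)(1 12 7 2 4 8)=[14, 12, 4, 3, 8, 5, 6, 2, 1, 9, 10, 11, 7, 0, 13]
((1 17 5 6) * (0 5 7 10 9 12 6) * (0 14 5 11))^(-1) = ((0 11)(1 17 7 10 9 12 6)(5 14))^(-1) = (0 11)(1 6 12 9 10 7 17)(5 14)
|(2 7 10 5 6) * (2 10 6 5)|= 4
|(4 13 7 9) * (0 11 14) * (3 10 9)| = 6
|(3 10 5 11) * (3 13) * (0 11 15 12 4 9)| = |(0 11 13 3 10 5 15 12 4 9)| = 10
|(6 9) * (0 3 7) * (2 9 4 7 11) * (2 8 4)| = |(0 3 11 8 4 7)(2 9 6)| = 6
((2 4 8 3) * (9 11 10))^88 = (9 11 10)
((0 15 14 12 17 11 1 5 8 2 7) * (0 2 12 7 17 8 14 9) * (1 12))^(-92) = ((0 15 9)(1 5 14 7 2 17 11 12 8))^(-92) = (0 15 9)(1 12 17 7 5 8 11 2 14)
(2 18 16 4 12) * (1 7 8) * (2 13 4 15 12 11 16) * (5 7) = (1 5 7 8)(2 18)(4 11 16 15 12 13) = [0, 5, 18, 3, 11, 7, 6, 8, 1, 9, 10, 16, 13, 4, 14, 12, 15, 17, 2]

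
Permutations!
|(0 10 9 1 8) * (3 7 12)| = 15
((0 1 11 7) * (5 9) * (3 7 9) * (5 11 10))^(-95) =(0 1 10 5 3 7)(9 11)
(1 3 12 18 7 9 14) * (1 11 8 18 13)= [0, 3, 2, 12, 4, 5, 6, 9, 18, 14, 10, 8, 13, 1, 11, 15, 16, 17, 7]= (1 3 12 13)(7 9 14 11 8 18)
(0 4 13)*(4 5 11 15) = (0 5 11 15 4 13) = [5, 1, 2, 3, 13, 11, 6, 7, 8, 9, 10, 15, 12, 0, 14, 4]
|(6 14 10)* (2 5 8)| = 3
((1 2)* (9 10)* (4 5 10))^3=(1 2)(4 9 10 5)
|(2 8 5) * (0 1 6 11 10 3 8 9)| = |(0 1 6 11 10 3 8 5 2 9)| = 10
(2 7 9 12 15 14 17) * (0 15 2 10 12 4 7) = [15, 1, 0, 3, 7, 5, 6, 9, 8, 4, 12, 11, 2, 13, 17, 14, 16, 10] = (0 15 14 17 10 12 2)(4 7 9)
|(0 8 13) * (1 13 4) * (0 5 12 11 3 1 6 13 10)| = 11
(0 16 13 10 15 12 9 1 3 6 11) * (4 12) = (0 16 13 10 15 4 12 9 1 3 6 11) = [16, 3, 2, 6, 12, 5, 11, 7, 8, 1, 15, 0, 9, 10, 14, 4, 13]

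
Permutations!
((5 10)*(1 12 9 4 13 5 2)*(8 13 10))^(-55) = ((1 12 9 4 10 2)(5 8 13))^(-55) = (1 2 10 4 9 12)(5 13 8)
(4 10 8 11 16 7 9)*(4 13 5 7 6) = (4 10 8 11 16 6)(5 7 9 13) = [0, 1, 2, 3, 10, 7, 4, 9, 11, 13, 8, 16, 12, 5, 14, 15, 6]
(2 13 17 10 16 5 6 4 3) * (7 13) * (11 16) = [0, 1, 7, 2, 3, 6, 4, 13, 8, 9, 11, 16, 12, 17, 14, 15, 5, 10] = (2 7 13 17 10 11 16 5 6 4 3)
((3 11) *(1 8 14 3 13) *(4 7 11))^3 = (1 3 11 8 4 13 14 7)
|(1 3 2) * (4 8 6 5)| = |(1 3 2)(4 8 6 5)| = 12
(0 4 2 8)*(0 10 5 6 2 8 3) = (0 4 8 10 5 6 2 3) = [4, 1, 3, 0, 8, 6, 2, 7, 10, 9, 5]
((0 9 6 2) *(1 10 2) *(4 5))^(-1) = (0 2 10 1 6 9)(4 5)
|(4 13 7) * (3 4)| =4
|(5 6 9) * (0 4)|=|(0 4)(5 6 9)|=6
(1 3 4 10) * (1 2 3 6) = (1 6)(2 3 4 10) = [0, 6, 3, 4, 10, 5, 1, 7, 8, 9, 2]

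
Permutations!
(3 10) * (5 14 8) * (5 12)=[0, 1, 2, 10, 4, 14, 6, 7, 12, 9, 3, 11, 5, 13, 8]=(3 10)(5 14 8 12)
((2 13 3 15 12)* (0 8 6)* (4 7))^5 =((0 8 6)(2 13 3 15 12)(4 7))^5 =(15)(0 6 8)(4 7)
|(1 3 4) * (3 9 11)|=|(1 9 11 3 4)|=5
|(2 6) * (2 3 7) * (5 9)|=4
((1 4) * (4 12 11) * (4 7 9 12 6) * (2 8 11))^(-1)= (1 4 6)(2 12 9 7 11 8)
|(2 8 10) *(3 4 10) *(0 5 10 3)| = |(0 5 10 2 8)(3 4)| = 10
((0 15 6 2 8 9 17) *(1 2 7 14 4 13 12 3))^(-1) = ((0 15 6 7 14 4 13 12 3 1 2 8 9 17))^(-1) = (0 17 9 8 2 1 3 12 13 4 14 7 6 15)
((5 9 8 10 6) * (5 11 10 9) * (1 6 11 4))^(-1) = ((1 6 4)(8 9)(10 11))^(-1) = (1 4 6)(8 9)(10 11)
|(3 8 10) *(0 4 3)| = 5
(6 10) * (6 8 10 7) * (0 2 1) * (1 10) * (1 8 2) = (0 1)(2 10)(6 7) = [1, 0, 10, 3, 4, 5, 7, 6, 8, 9, 2]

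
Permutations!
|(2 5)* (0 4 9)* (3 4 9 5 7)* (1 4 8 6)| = 8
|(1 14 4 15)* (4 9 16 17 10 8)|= 9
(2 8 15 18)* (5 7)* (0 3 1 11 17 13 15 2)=[3, 11, 8, 1, 4, 7, 6, 5, 2, 9, 10, 17, 12, 15, 14, 18, 16, 13, 0]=(0 3 1 11 17 13 15 18)(2 8)(5 7)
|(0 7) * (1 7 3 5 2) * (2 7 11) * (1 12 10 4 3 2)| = |(0 2 12 10 4 3 5 7)(1 11)| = 8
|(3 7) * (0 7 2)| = |(0 7 3 2)| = 4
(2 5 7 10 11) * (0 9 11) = (0 9 11 2 5 7 10) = [9, 1, 5, 3, 4, 7, 6, 10, 8, 11, 0, 2]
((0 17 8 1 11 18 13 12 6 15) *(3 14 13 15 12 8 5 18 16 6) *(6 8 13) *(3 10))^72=((0 17 5 18 15)(1 11 16 8)(3 14 6 12 10))^72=(0 5 15 17 18)(3 6 10 14 12)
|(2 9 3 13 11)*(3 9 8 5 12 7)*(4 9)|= |(2 8 5 12 7 3 13 11)(4 9)|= 8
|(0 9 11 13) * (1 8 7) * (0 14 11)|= 6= |(0 9)(1 8 7)(11 13 14)|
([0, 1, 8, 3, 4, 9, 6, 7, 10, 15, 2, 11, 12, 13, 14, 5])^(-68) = (2 8 10)(5 9 15)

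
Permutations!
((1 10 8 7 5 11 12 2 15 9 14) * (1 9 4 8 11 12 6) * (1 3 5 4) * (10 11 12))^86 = ((1 11 6 3 5 10 12 2 15)(4 8 7)(9 14))^86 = (1 10 11 12 6 2 3 15 5)(4 7 8)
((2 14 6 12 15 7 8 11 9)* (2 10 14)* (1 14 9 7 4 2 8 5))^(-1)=((1 14 6 12 15 4 2 8 11 7 5)(9 10))^(-1)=(1 5 7 11 8 2 4 15 12 6 14)(9 10)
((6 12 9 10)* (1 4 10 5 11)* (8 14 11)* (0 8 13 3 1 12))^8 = ((0 8 14 11 12 9 5 13 3 1 4 10 6))^8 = (0 3 11 10 5 8 1 12 6 13 14 4 9)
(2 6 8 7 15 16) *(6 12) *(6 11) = (2 12 11 6 8 7 15 16) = [0, 1, 12, 3, 4, 5, 8, 15, 7, 9, 10, 6, 11, 13, 14, 16, 2]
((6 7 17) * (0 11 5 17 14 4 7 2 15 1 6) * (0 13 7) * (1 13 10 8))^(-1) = (0 4 14 7 13 15 2 6 1 8 10 17 5 11)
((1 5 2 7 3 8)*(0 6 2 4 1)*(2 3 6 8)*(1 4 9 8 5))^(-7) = ((0 5 9 8)(2 7 6 3))^(-7) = (0 5 9 8)(2 7 6 3)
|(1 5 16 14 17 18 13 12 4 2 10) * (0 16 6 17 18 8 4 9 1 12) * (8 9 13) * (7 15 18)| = 60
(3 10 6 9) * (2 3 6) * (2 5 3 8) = [0, 1, 8, 10, 4, 3, 9, 7, 2, 6, 5] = (2 8)(3 10 5)(6 9)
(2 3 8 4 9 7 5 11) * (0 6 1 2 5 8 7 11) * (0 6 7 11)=(0 7 8 4 9)(1 2 3 11 5 6)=[7, 2, 3, 11, 9, 6, 1, 8, 4, 0, 10, 5]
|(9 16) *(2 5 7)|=6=|(2 5 7)(9 16)|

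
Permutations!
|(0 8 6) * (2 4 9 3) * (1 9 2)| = |(0 8 6)(1 9 3)(2 4)| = 6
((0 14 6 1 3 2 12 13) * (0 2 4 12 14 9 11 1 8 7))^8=(0 2 1 8 12 9 14 3 7 13 11 6 4)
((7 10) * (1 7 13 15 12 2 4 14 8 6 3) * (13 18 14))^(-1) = (1 3 6 8 14 18 10 7)(2 12 15 13 4)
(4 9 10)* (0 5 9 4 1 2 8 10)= [5, 2, 8, 3, 4, 9, 6, 7, 10, 0, 1]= (0 5 9)(1 2 8 10)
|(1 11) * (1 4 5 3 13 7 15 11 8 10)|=21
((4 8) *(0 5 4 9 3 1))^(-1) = (0 1 3 9 8 4 5)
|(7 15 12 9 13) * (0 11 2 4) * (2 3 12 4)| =|(0 11 3 12 9 13 7 15 4)| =9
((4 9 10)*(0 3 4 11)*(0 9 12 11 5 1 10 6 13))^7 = (0 13 6 9 11 12 4 3)(1 10 5)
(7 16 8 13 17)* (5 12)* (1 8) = (1 8 13 17 7 16)(5 12) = [0, 8, 2, 3, 4, 12, 6, 16, 13, 9, 10, 11, 5, 17, 14, 15, 1, 7]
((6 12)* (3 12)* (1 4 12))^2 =(1 12 3 4 6)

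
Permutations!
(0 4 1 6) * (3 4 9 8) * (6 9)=(0 6)(1 9 8 3 4)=[6, 9, 2, 4, 1, 5, 0, 7, 3, 8]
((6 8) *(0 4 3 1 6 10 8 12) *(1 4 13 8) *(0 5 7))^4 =(0 1 7 10 5 8 12 13 6)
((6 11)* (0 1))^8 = (11)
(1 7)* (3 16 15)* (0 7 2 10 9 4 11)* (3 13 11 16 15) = (0 7 1 2 10 9 4 16 3 15 13 11) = [7, 2, 10, 15, 16, 5, 6, 1, 8, 4, 9, 0, 12, 11, 14, 13, 3]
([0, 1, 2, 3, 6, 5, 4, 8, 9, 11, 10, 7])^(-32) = [0, 1, 2, 3, 4, 5, 6, 7, 8, 9, 10, 11]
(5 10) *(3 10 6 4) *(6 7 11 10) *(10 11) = (11)(3 6 4)(5 7 10) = [0, 1, 2, 6, 3, 7, 4, 10, 8, 9, 5, 11]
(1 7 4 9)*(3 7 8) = (1 8 3 7 4 9) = [0, 8, 2, 7, 9, 5, 6, 4, 3, 1]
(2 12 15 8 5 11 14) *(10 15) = (2 12 10 15 8 5 11 14) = [0, 1, 12, 3, 4, 11, 6, 7, 5, 9, 15, 14, 10, 13, 2, 8]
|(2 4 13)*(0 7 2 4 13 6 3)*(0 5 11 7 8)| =|(0 8)(2 13 4 6 3 5 11 7)| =8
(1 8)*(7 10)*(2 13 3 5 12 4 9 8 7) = [0, 7, 13, 5, 9, 12, 6, 10, 1, 8, 2, 11, 4, 3] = (1 7 10 2 13 3 5 12 4 9 8)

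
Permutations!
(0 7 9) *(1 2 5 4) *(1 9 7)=(0 1 2 5 4 9)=[1, 2, 5, 3, 9, 4, 6, 7, 8, 0]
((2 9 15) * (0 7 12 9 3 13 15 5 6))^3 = (0 9)(2 15 13 3)(5 7)(6 12)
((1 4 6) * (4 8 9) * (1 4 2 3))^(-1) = ((1 8 9 2 3)(4 6))^(-1) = (1 3 2 9 8)(4 6)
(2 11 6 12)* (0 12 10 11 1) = [12, 0, 1, 3, 4, 5, 10, 7, 8, 9, 11, 6, 2] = (0 12 2 1)(6 10 11)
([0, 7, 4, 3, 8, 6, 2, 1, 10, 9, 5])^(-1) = [0, 7, 6, 3, 2, 10, 5, 1, 4, 9, 8]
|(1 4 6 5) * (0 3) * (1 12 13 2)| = |(0 3)(1 4 6 5 12 13 2)| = 14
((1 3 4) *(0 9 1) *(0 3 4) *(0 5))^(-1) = ((0 9 1 4 3 5))^(-1) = (0 5 3 4 1 9)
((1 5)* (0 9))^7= ((0 9)(1 5))^7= (0 9)(1 5)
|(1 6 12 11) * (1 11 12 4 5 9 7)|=|(12)(1 6 4 5 9 7)|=6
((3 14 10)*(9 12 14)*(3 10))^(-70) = (3 12)(9 14)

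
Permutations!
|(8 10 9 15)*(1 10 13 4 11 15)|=|(1 10 9)(4 11 15 8 13)|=15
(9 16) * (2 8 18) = (2 8 18)(9 16) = [0, 1, 8, 3, 4, 5, 6, 7, 18, 16, 10, 11, 12, 13, 14, 15, 9, 17, 2]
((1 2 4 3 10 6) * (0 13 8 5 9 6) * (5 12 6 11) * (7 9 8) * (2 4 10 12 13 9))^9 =((0 9 11 5 8 13 7 2 10)(1 4 3 12 6))^9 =(13)(1 6 12 3 4)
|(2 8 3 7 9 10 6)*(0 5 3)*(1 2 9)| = 21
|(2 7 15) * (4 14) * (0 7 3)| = 10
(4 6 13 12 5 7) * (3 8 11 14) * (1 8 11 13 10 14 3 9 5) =[0, 8, 2, 11, 6, 7, 10, 4, 13, 5, 14, 3, 1, 12, 9] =(1 8 13 12)(3 11)(4 6 10 14 9 5 7)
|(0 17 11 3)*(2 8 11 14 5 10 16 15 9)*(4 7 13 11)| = 15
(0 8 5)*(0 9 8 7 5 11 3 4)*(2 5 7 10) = (0 10 2 5 9 8 11 3 4) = [10, 1, 5, 4, 0, 9, 6, 7, 11, 8, 2, 3]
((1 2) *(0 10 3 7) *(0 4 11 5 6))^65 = (0 10 3 7 4 11 5 6)(1 2)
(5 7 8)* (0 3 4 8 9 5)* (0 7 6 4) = (0 3)(4 8 7 9 5 6) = [3, 1, 2, 0, 8, 6, 4, 9, 7, 5]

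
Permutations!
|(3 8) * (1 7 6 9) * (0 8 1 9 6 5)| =6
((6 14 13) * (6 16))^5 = ((6 14 13 16))^5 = (6 14 13 16)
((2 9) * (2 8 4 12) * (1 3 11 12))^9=(1 3 11 12 2 9 8 4)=((1 3 11 12 2 9 8 4))^9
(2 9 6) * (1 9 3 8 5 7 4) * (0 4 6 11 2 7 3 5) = (0 4 1 9 11 2 5 3 8)(6 7) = [4, 9, 5, 8, 1, 3, 7, 6, 0, 11, 10, 2]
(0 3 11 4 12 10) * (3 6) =[6, 1, 2, 11, 12, 5, 3, 7, 8, 9, 0, 4, 10] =(0 6 3 11 4 12 10)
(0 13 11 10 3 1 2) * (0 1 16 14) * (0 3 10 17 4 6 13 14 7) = [14, 2, 1, 16, 6, 5, 13, 0, 8, 9, 10, 17, 12, 11, 3, 15, 7, 4] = (0 14 3 16 7)(1 2)(4 6 13 11 17)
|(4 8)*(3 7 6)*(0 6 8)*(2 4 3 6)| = |(0 2 4)(3 7 8)| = 3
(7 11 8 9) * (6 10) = [0, 1, 2, 3, 4, 5, 10, 11, 9, 7, 6, 8] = (6 10)(7 11 8 9)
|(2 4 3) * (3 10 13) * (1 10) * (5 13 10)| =6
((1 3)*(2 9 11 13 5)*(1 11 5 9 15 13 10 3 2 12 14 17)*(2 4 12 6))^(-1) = (1 17 14 12 4)(2 6 5 9 13 15)(3 10 11)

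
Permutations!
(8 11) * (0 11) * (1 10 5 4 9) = (0 11 8)(1 10 5 4 9) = [11, 10, 2, 3, 9, 4, 6, 7, 0, 1, 5, 8]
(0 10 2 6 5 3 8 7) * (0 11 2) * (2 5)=(0 10)(2 6)(3 8 7 11 5)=[10, 1, 6, 8, 4, 3, 2, 11, 7, 9, 0, 5]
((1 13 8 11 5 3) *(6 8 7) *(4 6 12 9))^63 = (1 11 4 7 3 8 9 13 5 6 12)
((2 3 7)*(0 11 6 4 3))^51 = (0 6 3 2 11 4 7)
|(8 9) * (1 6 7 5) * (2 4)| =|(1 6 7 5)(2 4)(8 9)| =4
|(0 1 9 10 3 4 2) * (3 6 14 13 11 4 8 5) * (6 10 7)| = |(0 1 9 7 6 14 13 11 4 2)(3 8 5)| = 30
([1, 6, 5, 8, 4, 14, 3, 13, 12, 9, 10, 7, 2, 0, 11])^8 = (0 14 8)(1 11 12)(2 6 7)(3 13 5)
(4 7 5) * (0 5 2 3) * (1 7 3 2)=[5, 7, 2, 0, 3, 4, 6, 1]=(0 5 4 3)(1 7)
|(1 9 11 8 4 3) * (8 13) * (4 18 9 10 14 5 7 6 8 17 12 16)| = |(1 10 14 5 7 6 8 18 9 11 13 17 12 16 4 3)| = 16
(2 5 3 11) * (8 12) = (2 5 3 11)(8 12) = [0, 1, 5, 11, 4, 3, 6, 7, 12, 9, 10, 2, 8]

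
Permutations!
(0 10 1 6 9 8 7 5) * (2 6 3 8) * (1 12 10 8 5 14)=(0 8 7 14 1 3 5)(2 6 9)(10 12)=[8, 3, 6, 5, 4, 0, 9, 14, 7, 2, 12, 11, 10, 13, 1]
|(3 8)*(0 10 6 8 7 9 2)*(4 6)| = 9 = |(0 10 4 6 8 3 7 9 2)|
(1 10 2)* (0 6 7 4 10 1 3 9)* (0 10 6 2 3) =(0 2)(3 9 10)(4 6 7) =[2, 1, 0, 9, 6, 5, 7, 4, 8, 10, 3]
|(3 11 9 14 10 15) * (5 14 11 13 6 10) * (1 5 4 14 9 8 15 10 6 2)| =18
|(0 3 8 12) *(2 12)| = 5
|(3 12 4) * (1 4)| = |(1 4 3 12)| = 4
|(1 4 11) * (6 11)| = 4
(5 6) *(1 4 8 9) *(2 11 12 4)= (1 2 11 12 4 8 9)(5 6)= [0, 2, 11, 3, 8, 6, 5, 7, 9, 1, 10, 12, 4]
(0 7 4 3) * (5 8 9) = [7, 1, 2, 0, 3, 8, 6, 4, 9, 5] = (0 7 4 3)(5 8 9)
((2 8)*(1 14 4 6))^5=(1 14 4 6)(2 8)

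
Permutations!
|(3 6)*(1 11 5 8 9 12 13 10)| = |(1 11 5 8 9 12 13 10)(3 6)| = 8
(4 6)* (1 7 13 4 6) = (1 7 13 4) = [0, 7, 2, 3, 1, 5, 6, 13, 8, 9, 10, 11, 12, 4]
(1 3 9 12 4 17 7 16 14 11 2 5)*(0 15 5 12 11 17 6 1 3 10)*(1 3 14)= (0 15 5 14 17 7 16 1 10)(2 12 4 6 3 9 11)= [15, 10, 12, 9, 6, 14, 3, 16, 8, 11, 0, 2, 4, 13, 17, 5, 1, 7]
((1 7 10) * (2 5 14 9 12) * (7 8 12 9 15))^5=((1 8 12 2 5 14 15 7 10))^5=(1 14 8 15 12 7 2 10 5)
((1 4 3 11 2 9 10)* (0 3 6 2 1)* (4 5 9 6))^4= ((0 3 11 1 5 9 10)(2 6))^4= (0 5 3 9 11 10 1)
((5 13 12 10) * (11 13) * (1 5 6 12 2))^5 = ((1 5 11 13 2)(6 12 10))^5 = (13)(6 10 12)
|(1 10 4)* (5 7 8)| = |(1 10 4)(5 7 8)| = 3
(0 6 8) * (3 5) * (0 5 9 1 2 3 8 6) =[0, 2, 3, 9, 4, 8, 6, 7, 5, 1] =(1 2 3 9)(5 8)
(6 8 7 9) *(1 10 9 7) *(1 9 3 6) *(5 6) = (1 10 3 5 6 8 9) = [0, 10, 2, 5, 4, 6, 8, 7, 9, 1, 3]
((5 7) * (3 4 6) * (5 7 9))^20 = ((3 4 6)(5 9))^20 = (9)(3 6 4)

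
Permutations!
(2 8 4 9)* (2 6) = (2 8 4 9 6) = [0, 1, 8, 3, 9, 5, 2, 7, 4, 6]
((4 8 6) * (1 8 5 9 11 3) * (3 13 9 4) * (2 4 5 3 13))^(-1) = ((1 8 6 13 9 11 2 4 3))^(-1) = (1 3 4 2 11 9 13 6 8)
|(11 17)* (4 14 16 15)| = 4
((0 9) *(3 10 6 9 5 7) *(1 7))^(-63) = (0 5 1 7 3 10 6 9) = ((0 5 1 7 3 10 6 9))^(-63)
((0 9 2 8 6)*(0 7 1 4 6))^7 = (0 8 2 9)(1 7 6 4)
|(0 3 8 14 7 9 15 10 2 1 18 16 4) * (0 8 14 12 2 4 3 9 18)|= 45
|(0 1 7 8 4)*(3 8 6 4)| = |(0 1 7 6 4)(3 8)| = 10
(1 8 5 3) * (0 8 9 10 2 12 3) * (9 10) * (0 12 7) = (0 8 5 12 3 1 10 2 7) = [8, 10, 7, 1, 4, 12, 6, 0, 5, 9, 2, 11, 3]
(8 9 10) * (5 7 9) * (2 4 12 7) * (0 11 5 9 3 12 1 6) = (0 11 5 2 4 1 6)(3 12 7)(8 9 10) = [11, 6, 4, 12, 1, 2, 0, 3, 9, 10, 8, 5, 7]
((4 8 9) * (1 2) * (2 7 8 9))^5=((1 7 8 2)(4 9))^5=(1 7 8 2)(4 9)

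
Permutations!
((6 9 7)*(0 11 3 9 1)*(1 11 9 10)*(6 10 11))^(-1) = (0 1 10 7 9)(3 11)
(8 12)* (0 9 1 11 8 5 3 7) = [9, 11, 2, 7, 4, 3, 6, 0, 12, 1, 10, 8, 5] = (0 9 1 11 8 12 5 3 7)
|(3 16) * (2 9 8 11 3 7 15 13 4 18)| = 11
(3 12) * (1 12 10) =[0, 12, 2, 10, 4, 5, 6, 7, 8, 9, 1, 11, 3] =(1 12 3 10)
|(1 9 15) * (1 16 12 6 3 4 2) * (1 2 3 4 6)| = 15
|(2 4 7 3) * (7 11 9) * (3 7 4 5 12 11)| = |(2 5 12 11 9 4 3)| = 7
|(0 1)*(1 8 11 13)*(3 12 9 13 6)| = 9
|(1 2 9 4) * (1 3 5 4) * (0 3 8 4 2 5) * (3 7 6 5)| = 8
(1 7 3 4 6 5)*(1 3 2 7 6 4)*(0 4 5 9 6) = (0 4 5 3 1)(2 7)(6 9) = [4, 0, 7, 1, 5, 3, 9, 2, 8, 6]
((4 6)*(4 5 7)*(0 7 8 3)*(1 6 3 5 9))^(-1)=((0 7 4 3)(1 6 9)(5 8))^(-1)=(0 3 4 7)(1 9 6)(5 8)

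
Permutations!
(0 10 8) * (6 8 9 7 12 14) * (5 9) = (0 10 5 9 7 12 14 6 8) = [10, 1, 2, 3, 4, 9, 8, 12, 0, 7, 5, 11, 14, 13, 6]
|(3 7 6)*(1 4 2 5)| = |(1 4 2 5)(3 7 6)| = 12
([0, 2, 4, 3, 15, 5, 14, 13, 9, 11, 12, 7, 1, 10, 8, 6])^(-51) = [0, 2, 4, 3, 15, 5, 14, 13, 9, 11, 12, 7, 1, 10, 8, 6]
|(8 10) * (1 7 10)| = 4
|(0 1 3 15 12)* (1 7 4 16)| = 8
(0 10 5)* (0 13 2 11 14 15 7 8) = [10, 1, 11, 3, 4, 13, 6, 8, 0, 9, 5, 14, 12, 2, 15, 7] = (0 10 5 13 2 11 14 15 7 8)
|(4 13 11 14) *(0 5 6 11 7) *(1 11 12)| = 10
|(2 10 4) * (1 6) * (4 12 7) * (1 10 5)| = |(1 6 10 12 7 4 2 5)| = 8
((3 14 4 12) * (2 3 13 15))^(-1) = ((2 3 14 4 12 13 15))^(-1) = (2 15 13 12 4 14 3)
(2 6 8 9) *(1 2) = (1 2 6 8 9) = [0, 2, 6, 3, 4, 5, 8, 7, 9, 1]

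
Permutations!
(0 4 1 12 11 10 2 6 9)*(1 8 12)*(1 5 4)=(0 1 5 4 8 12 11 10 2 6 9)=[1, 5, 6, 3, 8, 4, 9, 7, 12, 0, 2, 10, 11]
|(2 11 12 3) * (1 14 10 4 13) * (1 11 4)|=6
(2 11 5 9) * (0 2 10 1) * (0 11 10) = [2, 11, 10, 3, 4, 9, 6, 7, 8, 0, 1, 5] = (0 2 10 1 11 5 9)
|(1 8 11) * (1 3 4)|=5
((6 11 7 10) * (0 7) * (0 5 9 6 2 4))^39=((0 7 10 2 4)(5 9 6 11))^39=(0 4 2 10 7)(5 11 6 9)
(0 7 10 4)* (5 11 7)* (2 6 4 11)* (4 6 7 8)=(0 5 2 7 10 11 8 4)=[5, 1, 7, 3, 0, 2, 6, 10, 4, 9, 11, 8]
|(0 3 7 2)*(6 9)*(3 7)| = 6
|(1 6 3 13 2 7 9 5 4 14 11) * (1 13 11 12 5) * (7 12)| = |(1 6 3 11 13 2 12 5 4 14 7 9)| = 12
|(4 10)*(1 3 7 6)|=|(1 3 7 6)(4 10)|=4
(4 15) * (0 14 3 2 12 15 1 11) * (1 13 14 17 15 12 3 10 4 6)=(0 17 15 6 1 11)(2 3)(4 13 14 10)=[17, 11, 3, 2, 13, 5, 1, 7, 8, 9, 4, 0, 12, 14, 10, 6, 16, 15]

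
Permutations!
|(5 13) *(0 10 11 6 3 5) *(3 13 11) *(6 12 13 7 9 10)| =|(0 6 7 9 10 3 5 11 12 13)| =10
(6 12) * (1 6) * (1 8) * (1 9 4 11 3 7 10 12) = (1 6)(3 7 10 12 8 9 4 11) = [0, 6, 2, 7, 11, 5, 1, 10, 9, 4, 12, 3, 8]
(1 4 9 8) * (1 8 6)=(1 4 9 6)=[0, 4, 2, 3, 9, 5, 1, 7, 8, 6]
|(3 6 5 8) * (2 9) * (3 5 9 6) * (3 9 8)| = |(2 6 8 5 3 9)| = 6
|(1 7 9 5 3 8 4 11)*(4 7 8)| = |(1 8 7 9 5 3 4 11)| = 8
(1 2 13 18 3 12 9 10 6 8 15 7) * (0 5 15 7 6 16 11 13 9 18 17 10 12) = (0 5 15 6 8 7 1 2 9 12 18 3)(10 16 11 13 17) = [5, 2, 9, 0, 4, 15, 8, 1, 7, 12, 16, 13, 18, 17, 14, 6, 11, 10, 3]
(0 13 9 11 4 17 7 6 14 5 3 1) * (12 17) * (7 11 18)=(0 13 9 18 7 6 14 5 3 1)(4 12 17 11)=[13, 0, 2, 1, 12, 3, 14, 6, 8, 18, 10, 4, 17, 9, 5, 15, 16, 11, 7]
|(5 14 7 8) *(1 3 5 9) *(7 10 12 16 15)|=|(1 3 5 14 10 12 16 15 7 8 9)|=11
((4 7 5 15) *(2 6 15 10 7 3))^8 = (2 4 6 3 15)(5 7 10)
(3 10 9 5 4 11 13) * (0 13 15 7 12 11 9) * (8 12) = (0 13 3 10)(4 9 5)(7 8 12 11 15) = [13, 1, 2, 10, 9, 4, 6, 8, 12, 5, 0, 15, 11, 3, 14, 7]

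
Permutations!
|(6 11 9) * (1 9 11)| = 3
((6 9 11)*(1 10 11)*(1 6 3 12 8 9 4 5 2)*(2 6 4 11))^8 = (12)(1 2 10)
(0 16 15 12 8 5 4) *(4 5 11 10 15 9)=(0 16 9 4)(8 11 10 15 12)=[16, 1, 2, 3, 0, 5, 6, 7, 11, 4, 15, 10, 8, 13, 14, 12, 9]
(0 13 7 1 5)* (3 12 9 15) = [13, 5, 2, 12, 4, 0, 6, 1, 8, 15, 10, 11, 9, 7, 14, 3] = (0 13 7 1 5)(3 12 9 15)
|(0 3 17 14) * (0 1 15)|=|(0 3 17 14 1 15)|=6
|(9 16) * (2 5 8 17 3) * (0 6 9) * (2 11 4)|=|(0 6 9 16)(2 5 8 17 3 11 4)|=28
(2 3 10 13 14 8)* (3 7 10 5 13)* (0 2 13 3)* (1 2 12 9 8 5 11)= (0 12 9 8 13 14 5 3 11 1 2 7 10)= [12, 2, 7, 11, 4, 3, 6, 10, 13, 8, 0, 1, 9, 14, 5]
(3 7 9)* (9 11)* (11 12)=(3 7 12 11 9)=[0, 1, 2, 7, 4, 5, 6, 12, 8, 3, 10, 9, 11]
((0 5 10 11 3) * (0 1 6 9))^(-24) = (11)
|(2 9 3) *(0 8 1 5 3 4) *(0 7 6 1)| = 8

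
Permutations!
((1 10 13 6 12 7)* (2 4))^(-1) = (1 7 12 6 13 10)(2 4)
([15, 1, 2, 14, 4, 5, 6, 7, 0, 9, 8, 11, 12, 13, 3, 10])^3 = [8, 1, 2, 14, 4, 5, 6, 7, 10, 9, 15, 11, 12, 13, 3, 0]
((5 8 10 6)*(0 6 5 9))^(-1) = ((0 6 9)(5 8 10))^(-1) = (0 9 6)(5 10 8)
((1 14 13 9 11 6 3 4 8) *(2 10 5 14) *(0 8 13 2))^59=((0 8 1)(2 10 5 14)(3 4 13 9 11 6))^59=(0 1 8)(2 14 5 10)(3 6 11 9 13 4)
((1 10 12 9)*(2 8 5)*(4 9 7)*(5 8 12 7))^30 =((1 10 7 4 9)(2 12 5))^30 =(12)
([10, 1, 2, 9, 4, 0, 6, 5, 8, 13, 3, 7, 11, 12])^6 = (0 11 9)(3 5 12)(7 13 10)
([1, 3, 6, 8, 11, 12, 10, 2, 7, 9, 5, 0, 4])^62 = (0 3 7 6 5 4)(1 8 2 10 12 11)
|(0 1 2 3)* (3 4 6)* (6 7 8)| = |(0 1 2 4 7 8 6 3)| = 8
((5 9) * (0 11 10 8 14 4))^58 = ((0 11 10 8 14 4)(5 9))^58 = (0 14 10)(4 8 11)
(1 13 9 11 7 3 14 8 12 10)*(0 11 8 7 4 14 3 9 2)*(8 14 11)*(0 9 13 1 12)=(0 8)(2 9 14 7 13)(4 11)(10 12)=[8, 1, 9, 3, 11, 5, 6, 13, 0, 14, 12, 4, 10, 2, 7]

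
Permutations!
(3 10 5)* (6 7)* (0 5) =(0 5 3 10)(6 7) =[5, 1, 2, 10, 4, 3, 7, 6, 8, 9, 0]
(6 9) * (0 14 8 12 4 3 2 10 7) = (0 14 8 12 4 3 2 10 7)(6 9) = [14, 1, 10, 2, 3, 5, 9, 0, 12, 6, 7, 11, 4, 13, 8]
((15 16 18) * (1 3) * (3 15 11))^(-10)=(1 16 11)(3 15 18)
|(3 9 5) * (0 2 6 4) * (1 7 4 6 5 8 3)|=6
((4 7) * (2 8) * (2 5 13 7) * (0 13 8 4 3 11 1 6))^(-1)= ((0 13 7 3 11 1 6)(2 4)(5 8))^(-1)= (0 6 1 11 3 7 13)(2 4)(5 8)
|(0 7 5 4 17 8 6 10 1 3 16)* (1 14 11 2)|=|(0 7 5 4 17 8 6 10 14 11 2 1 3 16)|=14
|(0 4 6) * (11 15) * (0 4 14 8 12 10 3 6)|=8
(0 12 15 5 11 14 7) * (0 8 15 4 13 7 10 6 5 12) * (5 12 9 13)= [0, 1, 2, 3, 5, 11, 12, 8, 15, 13, 6, 14, 4, 7, 10, 9]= (4 5 11 14 10 6 12)(7 8 15 9 13)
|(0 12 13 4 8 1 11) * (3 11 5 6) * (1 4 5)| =14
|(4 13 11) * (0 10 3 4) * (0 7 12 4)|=|(0 10 3)(4 13 11 7 12)|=15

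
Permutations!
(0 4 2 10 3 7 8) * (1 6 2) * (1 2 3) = (0 4 2 10 1 6 3 7 8) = [4, 6, 10, 7, 2, 5, 3, 8, 0, 9, 1]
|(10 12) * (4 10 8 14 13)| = |(4 10 12 8 14 13)| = 6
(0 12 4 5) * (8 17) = (0 12 4 5)(8 17) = [12, 1, 2, 3, 5, 0, 6, 7, 17, 9, 10, 11, 4, 13, 14, 15, 16, 8]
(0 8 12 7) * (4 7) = [8, 1, 2, 3, 7, 5, 6, 0, 12, 9, 10, 11, 4] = (0 8 12 4 7)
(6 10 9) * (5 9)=(5 9 6 10)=[0, 1, 2, 3, 4, 9, 10, 7, 8, 6, 5]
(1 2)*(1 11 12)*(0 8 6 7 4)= [8, 2, 11, 3, 0, 5, 7, 4, 6, 9, 10, 12, 1]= (0 8 6 7 4)(1 2 11 12)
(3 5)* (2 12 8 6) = [0, 1, 12, 5, 4, 3, 2, 7, 6, 9, 10, 11, 8] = (2 12 8 6)(3 5)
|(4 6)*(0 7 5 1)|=|(0 7 5 1)(4 6)|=4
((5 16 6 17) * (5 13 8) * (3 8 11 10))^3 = ((3 8 5 16 6 17 13 11 10))^3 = (3 16 13)(5 17 10)(6 11 8)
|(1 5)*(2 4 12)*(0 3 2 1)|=7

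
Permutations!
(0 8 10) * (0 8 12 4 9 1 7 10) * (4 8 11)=[12, 7, 2, 3, 9, 5, 6, 10, 0, 1, 11, 4, 8]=(0 12 8)(1 7 10 11 4 9)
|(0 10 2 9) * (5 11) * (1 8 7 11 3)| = 12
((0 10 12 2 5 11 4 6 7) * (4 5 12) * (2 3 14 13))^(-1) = ((0 10 4 6 7)(2 12 3 14 13)(5 11))^(-1) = (0 7 6 4 10)(2 13 14 3 12)(5 11)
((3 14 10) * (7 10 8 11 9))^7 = ((3 14 8 11 9 7 10))^7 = (14)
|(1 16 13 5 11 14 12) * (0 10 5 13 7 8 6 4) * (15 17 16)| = |(0 10 5 11 14 12 1 15 17 16 7 8 6 4)| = 14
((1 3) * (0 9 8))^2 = (0 8 9)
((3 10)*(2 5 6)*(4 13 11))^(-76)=((2 5 6)(3 10)(4 13 11))^(-76)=(2 6 5)(4 11 13)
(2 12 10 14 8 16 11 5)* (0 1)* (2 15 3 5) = [1, 0, 12, 5, 4, 15, 6, 7, 16, 9, 14, 2, 10, 13, 8, 3, 11] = (0 1)(2 12 10 14 8 16 11)(3 5 15)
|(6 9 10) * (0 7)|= 6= |(0 7)(6 9 10)|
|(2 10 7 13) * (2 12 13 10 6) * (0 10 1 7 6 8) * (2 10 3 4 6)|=|(0 3 4 6 10 2 8)(1 7)(12 13)|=14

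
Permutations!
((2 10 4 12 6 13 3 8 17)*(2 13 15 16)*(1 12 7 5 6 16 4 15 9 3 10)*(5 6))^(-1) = ((1 12 16 2)(3 8 17 13 10 15 4 7 6 9))^(-1) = (1 2 16 12)(3 9 6 7 4 15 10 13 17 8)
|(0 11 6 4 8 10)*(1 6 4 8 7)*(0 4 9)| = 6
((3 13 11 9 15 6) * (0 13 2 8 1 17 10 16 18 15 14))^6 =(0 13 11 9 14)(1 6 10 2 18)(3 16 8 15 17)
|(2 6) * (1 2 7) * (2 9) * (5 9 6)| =3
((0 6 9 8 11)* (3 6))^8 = ((0 3 6 9 8 11))^8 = (0 6 8)(3 9 11)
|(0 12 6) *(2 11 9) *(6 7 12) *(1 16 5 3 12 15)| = 42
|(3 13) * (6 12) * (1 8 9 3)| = 10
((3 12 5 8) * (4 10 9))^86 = (3 5)(4 9 10)(8 12)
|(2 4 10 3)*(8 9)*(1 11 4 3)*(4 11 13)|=4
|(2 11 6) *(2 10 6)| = 2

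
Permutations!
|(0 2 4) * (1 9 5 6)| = 12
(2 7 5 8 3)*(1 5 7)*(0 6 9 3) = (0 6 9 3 2 1 5 8) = [6, 5, 1, 2, 4, 8, 9, 7, 0, 3]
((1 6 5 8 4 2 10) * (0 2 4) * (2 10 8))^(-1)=((0 10 1 6 5 2 8))^(-1)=(0 8 2 5 6 1 10)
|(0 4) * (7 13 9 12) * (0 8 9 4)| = |(4 8 9 12 7 13)| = 6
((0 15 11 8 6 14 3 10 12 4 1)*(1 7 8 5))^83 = (0 5 15 1 11)(3 4 6 10 7 14 12 8) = ((0 15 11 5 1)(3 10 12 4 7 8 6 14))^83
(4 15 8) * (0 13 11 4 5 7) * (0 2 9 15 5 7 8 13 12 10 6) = [12, 1, 9, 3, 5, 8, 0, 2, 7, 15, 6, 4, 10, 11, 14, 13] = (0 12 10 6)(2 9 15 13 11 4 5 8 7)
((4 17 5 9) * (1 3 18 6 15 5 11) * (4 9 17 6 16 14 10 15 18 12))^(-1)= (1 11 17 5 15 10 14 16 18 6 4 12 3)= ((1 3 12 4 6 18 16 14 10 15 5 17 11))^(-1)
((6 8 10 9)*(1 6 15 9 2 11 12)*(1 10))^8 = (15)(1 8 6)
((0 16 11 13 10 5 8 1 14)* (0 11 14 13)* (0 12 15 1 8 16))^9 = (16)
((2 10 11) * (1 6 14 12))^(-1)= ((1 6 14 12)(2 10 11))^(-1)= (1 12 14 6)(2 11 10)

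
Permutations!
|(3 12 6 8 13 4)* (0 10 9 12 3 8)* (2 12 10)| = |(0 2 12 6)(4 8 13)(9 10)| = 12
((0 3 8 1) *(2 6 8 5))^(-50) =((0 3 5 2 6 8 1))^(-50) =(0 1 8 6 2 5 3)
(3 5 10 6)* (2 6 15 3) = (2 6)(3 5 10 15) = [0, 1, 6, 5, 4, 10, 2, 7, 8, 9, 15, 11, 12, 13, 14, 3]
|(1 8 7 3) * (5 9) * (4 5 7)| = |(1 8 4 5 9 7 3)| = 7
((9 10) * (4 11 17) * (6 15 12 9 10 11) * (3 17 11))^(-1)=((3 17 4 6 15 12 9))^(-1)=(3 9 12 15 6 4 17)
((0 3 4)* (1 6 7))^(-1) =(0 4 3)(1 7 6)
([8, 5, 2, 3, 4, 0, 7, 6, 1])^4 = (8)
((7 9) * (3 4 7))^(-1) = (3 9 7 4)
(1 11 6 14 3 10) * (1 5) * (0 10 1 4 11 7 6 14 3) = (0 10 5 4 11 14)(1 7 6 3) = [10, 7, 2, 1, 11, 4, 3, 6, 8, 9, 5, 14, 12, 13, 0]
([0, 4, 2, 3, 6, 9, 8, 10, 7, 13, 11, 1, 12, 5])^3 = [0, 8, 2, 3, 7, 5, 10, 1, 11, 9, 4, 6, 12, 13]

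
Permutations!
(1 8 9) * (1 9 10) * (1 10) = [0, 8, 2, 3, 4, 5, 6, 7, 1, 9, 10] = (10)(1 8)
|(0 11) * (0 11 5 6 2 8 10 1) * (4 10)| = 8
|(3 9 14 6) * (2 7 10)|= 12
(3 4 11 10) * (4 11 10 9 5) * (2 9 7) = (2 9 5 4 10 3 11 7) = [0, 1, 9, 11, 10, 4, 6, 2, 8, 5, 3, 7]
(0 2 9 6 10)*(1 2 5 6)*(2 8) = (0 5 6 10)(1 8 2 9) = [5, 8, 9, 3, 4, 6, 10, 7, 2, 1, 0]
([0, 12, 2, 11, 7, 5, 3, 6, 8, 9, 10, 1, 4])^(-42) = (12)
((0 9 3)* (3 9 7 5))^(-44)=((9)(0 7 5 3))^(-44)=(9)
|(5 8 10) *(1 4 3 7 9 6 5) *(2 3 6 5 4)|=8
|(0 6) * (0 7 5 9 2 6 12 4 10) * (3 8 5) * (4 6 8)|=|(0 12 6 7 3 4 10)(2 8 5 9)|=28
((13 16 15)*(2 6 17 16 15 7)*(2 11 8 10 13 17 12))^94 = (2 6 12)(7 17 13 8)(10 11 16 15)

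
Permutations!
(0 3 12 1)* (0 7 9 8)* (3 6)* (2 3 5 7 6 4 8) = (0 4 8)(1 6 5 7 9 2 3 12) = [4, 6, 3, 12, 8, 7, 5, 9, 0, 2, 10, 11, 1]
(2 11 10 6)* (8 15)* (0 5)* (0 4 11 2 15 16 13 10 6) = (0 5 4 11 6 15 8 16 13 10) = [5, 1, 2, 3, 11, 4, 15, 7, 16, 9, 0, 6, 12, 10, 14, 8, 13]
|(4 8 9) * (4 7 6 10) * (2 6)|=|(2 6 10 4 8 9 7)|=7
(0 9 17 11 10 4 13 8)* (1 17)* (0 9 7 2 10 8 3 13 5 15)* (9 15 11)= (0 7 2 10 4 5 11 8 15)(1 17 9)(3 13)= [7, 17, 10, 13, 5, 11, 6, 2, 15, 1, 4, 8, 12, 3, 14, 0, 16, 9]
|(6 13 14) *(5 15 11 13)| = 6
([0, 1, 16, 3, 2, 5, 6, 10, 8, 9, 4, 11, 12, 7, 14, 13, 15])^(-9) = [0, 1, 10, 3, 7, 5, 6, 15, 8, 9, 13, 11, 12, 16, 14, 2, 4]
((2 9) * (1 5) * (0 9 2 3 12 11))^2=((0 9 3 12 11)(1 5))^2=(0 3 11 9 12)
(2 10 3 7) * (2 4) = (2 10 3 7 4) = [0, 1, 10, 7, 2, 5, 6, 4, 8, 9, 3]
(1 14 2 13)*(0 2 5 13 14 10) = (0 2 14 5 13 1 10) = [2, 10, 14, 3, 4, 13, 6, 7, 8, 9, 0, 11, 12, 1, 5]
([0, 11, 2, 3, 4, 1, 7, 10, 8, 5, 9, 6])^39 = (1 10 11 9 6 5 7)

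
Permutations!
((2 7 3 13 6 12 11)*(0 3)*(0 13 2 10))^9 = (13)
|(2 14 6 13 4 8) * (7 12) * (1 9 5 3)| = |(1 9 5 3)(2 14 6 13 4 8)(7 12)| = 12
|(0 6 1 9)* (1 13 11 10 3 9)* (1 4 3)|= |(0 6 13 11 10 1 4 3 9)|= 9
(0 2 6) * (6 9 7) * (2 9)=(0 9 7 6)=[9, 1, 2, 3, 4, 5, 0, 6, 8, 7]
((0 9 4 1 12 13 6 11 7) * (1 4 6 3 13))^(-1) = (0 7 11 6 9)(1 12)(3 13)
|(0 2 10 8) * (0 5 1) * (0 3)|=7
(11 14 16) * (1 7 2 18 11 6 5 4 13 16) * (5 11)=[0, 7, 18, 3, 13, 4, 11, 2, 8, 9, 10, 14, 12, 16, 1, 15, 6, 17, 5]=(1 7 2 18 5 4 13 16 6 11 14)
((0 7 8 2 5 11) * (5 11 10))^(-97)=(0 2 7 11 8)(5 10)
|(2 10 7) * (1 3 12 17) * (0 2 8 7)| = 12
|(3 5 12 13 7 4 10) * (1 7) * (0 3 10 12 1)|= 8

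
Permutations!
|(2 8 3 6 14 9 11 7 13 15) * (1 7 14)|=24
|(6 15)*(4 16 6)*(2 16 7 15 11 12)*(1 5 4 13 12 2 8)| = 8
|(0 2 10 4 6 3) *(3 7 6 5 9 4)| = 12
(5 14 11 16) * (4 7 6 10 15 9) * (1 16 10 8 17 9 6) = (1 16 5 14 11 10 15 6 8 17 9 4 7) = [0, 16, 2, 3, 7, 14, 8, 1, 17, 4, 15, 10, 12, 13, 11, 6, 5, 9]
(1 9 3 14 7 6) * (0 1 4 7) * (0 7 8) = [1, 9, 2, 14, 8, 5, 4, 6, 0, 3, 10, 11, 12, 13, 7] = (0 1 9 3 14 7 6 4 8)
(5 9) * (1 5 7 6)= (1 5 9 7 6)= [0, 5, 2, 3, 4, 9, 1, 6, 8, 7]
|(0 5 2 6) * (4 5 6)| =6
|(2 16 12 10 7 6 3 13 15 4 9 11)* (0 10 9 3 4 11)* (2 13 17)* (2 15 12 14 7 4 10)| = |(0 2 16 14 7 6 10 4 3 17 15 11 13 12 9)| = 15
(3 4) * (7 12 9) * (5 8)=(3 4)(5 8)(7 12 9)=[0, 1, 2, 4, 3, 8, 6, 12, 5, 7, 10, 11, 9]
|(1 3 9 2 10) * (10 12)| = |(1 3 9 2 12 10)| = 6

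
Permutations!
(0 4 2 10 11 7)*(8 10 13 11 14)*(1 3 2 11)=(0 4 11 7)(1 3 2 13)(8 10 14)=[4, 3, 13, 2, 11, 5, 6, 0, 10, 9, 14, 7, 12, 1, 8]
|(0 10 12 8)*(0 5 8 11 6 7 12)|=|(0 10)(5 8)(6 7 12 11)|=4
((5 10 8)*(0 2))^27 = ((0 2)(5 10 8))^27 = (10)(0 2)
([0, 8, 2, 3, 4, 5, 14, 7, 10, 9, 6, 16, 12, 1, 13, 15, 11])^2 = [0, 10, 2, 3, 4, 5, 13, 7, 6, 9, 14, 11, 12, 8, 1, 15, 16]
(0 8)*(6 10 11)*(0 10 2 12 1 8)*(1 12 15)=(1 8 10 11 6 2 15)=[0, 8, 15, 3, 4, 5, 2, 7, 10, 9, 11, 6, 12, 13, 14, 1]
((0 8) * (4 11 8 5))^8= (0 11 5 8 4)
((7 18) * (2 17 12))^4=((2 17 12)(7 18))^4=(18)(2 17 12)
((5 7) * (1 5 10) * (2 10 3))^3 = ((1 5 7 3 2 10))^3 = (1 3)(2 5)(7 10)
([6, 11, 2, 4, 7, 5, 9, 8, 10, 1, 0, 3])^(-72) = (0 8 4 11 9)(1 6 10 7 3)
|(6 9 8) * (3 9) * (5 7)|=4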